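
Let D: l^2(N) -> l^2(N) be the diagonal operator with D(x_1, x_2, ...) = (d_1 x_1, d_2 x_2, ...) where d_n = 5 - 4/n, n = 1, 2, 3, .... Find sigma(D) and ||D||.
sigma(D) = {5 - 4/n : n ≥ 1} ∪ {5}; ||D|| = 5

A bounded diagonal operator on l^2 with diagonal entries d_n has spectrum equal to the closure of {d_n : n ≥ 1}: every d_n is an eigenvalue (with eigenvector e_n), so {d_n} ⊂ sigma(D); the spectrum is closed, so its closure is too; and for lambda not in the closure, (D - lambda I) has bounded inverse (the diagonal entries 1/(d_n - lambda) are bounded). For our sequence d_n = 5 - 4/n, n = 1, 2, 3, ...:
  - {d_n} = {5 - 4/n : n ≥ 1}; the only limit point is 5
  - closure = {5 - 4/n : n ≥ 1} ∪ {5}
For the norm: a diagonal operator has ||D|| = sup_n |d_n|. Here d_n = 5 - 4/n increases monotonically from d_1 = 1 toward 5, with all terms in [1, 5); so sup_n |d_n| = 5 (the supremum is the limit, not attained). So ||D|| = 5.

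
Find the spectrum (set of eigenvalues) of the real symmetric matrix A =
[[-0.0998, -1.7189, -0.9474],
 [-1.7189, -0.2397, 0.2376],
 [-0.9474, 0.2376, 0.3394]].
sigma(A) ≈ {-2, 0, 2}

A is real symmetric, so its spectrum consists of real eigenvalues. Expanding the characteristic polynomial of the displayed matrix gives
  det(λ I - A) = p(λ) = λ^3 + (0)λ^2 + (-4)λ + (0).
Solving p(λ) = 0 yields eigenvalues ≈ -2, 0, 2. (A is shown rounded to 4 decimals, so these recover the underlying integer eigenvalues to within that precision.)
Verification: the trace of A = 0 equals the sum of eigenvalues 0, and det(A) ≈ -0.0000 matches the eigenvalue product 0.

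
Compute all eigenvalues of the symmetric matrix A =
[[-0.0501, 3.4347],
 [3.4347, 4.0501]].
sigma(A) ≈ {-2, 6}

A is real symmetric, so its spectrum consists of real eigenvalues. Expanding the characteristic polynomial of the displayed matrix gives
  det(λ I - A) = p(λ) = λ^2 + (-4)λ + (-12).
Solving p(λ) = 0 yields eigenvalues ≈ -2, 6. (A is shown rounded to 4 decimals, so these recover the underlying integer eigenvalues to within that precision.)
Verification: the trace of A = 4 equals the sum of eigenvalues 4, and det(A) ≈ -12.0001 matches the eigenvalue product -12.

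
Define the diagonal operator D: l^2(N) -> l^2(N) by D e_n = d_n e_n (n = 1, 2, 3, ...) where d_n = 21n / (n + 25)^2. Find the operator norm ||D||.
||D|| = 21/100 (attained at n = 25)

For D diagonal, ||D|| = sup_n |d_n|. Treat f(x) = 21x / (x + 25)^2 for real x > 0. By the quotient rule, f'(x) = 21(25 - x)/(x + 25)^3, which is positive for x < 25 and negative for x > 25. So f has a unique maximum at x = 25, and since 25 is a positive integer, the supremum over n ≥ 1 is attained at n = 25: d_25 = 21·25/(25 + 25)^2 = 21·25/2500 = 21/100. Hence ||D|| = 21/100.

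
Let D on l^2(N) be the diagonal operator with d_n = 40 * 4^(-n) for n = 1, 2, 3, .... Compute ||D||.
||D|| = 10 (attained at n = 1)

For D diagonal, ||D|| = sup_n |d_n|. The sequence d_n = 40 * 4^(-n) is positive and strictly decreasing (ratio 4^(-1) < 1), so the supremum is d_1 = 40/4 = 10. Hence ||D|| = 10.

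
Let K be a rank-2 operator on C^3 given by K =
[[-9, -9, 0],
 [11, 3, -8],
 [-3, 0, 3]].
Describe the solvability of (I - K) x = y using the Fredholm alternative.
(I - K) is invertible (det(I - K) = 58 ≠ 0), so for every y in C^3 the equation (I - K) x = y has a unique solution.

K has rank 2 and factors as K = U V^T = u1 v1^T + u2 v2^T with u1 = (3, -1, 0), v1 = (-2, -3, -1), u2 = (-1, 3, -1), v2 = (3, 0, -3) (multiplying out reproduces the displayed K). The nonzero eigenvalues of U V^T coincide with those of the 2 x 2 matrix G = V^T U = [[v1·u1, v1·u2], [v2·u1, v2·u2]] = [[-3, -6], [9, 0]], and by the Sylvester determinant identity det(I_3 - U V^T) = det(I_2 - V^T U) = det([[4, 6], [-9, 1]]) = (4)(1) - (6)(-9) = 58. (Direct check: I - K =
[[10, 9, 0],
 [-11, -2, 8],
 [3, 0, -2]]
has determinant 58.) The finite-dimensional Fredholm alternative says: either (I - K) is invertible, or ker(I - K) ≠ {0} and then range(I - K) = ker((I - K)^*)^⊥, with dim ker(I - K) = dim ker((I - K)^*). Since det(I - K) ≠ 0, 1 is not an eigenvalue of K and ker(I - K) = {0}, so we are in the first case: for every y there is a unique x = (I - K)^(-1) y. (Explicitly, by the Woodbury identity, (I - U V^T)^(-1) = I + U (I_2 - G)^(-1) V^T.)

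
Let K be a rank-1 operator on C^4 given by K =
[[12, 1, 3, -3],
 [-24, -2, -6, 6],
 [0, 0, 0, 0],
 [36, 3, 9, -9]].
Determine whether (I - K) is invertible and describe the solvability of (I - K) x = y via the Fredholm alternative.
(I - K) is singular (det(I - K) = 0, i.e. 1 ∈ sigma(K)). (I - K) x = y is solvable iff y ⊥ ker((I - K)^*) = span{(12, 1, 3, -3)}, i.e. iff 12y_1 + y_2 + 3y_3 - 3y_4 = 0. When solvable, the solutions are x = y + c·(1, -2, 0, 3), c arbitrary (ker(I - K) = span{(1, -2, 0, 3)}, dimension 1).

K has rank 1, so it is an outer product K = u v^T: every row of K is a multiple of one row vector. Reading off the entries, u = (1, -2, 0, 3) and v = (12, 1, 3, -3) (row i of K equals u_i·v^T). A rank-one matrix u v^T satisfies K u = u (v·u) and kills the (3)-dimensional subspace v^⊥, so its characteristic polynomial is lambda^3 (lambda - v·u) with v·u = tr K = 1. Hence the eigenvalues of I - K are 1 (multiplicity 3) and 1 - (1) = 0, so det(I - K) = 0. (Direct check: I - K =
[[-11, -1, -3, 3],
 [24, 3, 6, -6],
 [0, 0, 1, 0],
 [-36, -3, -9, 10]]
has determinant 0.) So 1 is an eigenvalue of K and (I - K) is not invertible. The finite-dimensional Fredholm alternative says: either (I - K) is invertible, or ker(I - K) ≠ {0} and then range(I - K) = ker((I - K)^*)^⊥, with dim ker(I - K) = dim ker((I - K)^*). We are in the second case, so we need both kernels. Kernel of I - K: (I - K) u = u - u (v·u) = u - u = 0, so ker(I - K) = span{u} = span{(1, -2, 0, 3)} (it is exactly 1-dimensional because rank(I - K) = 3). Kernel of the adjoint: K is real, so (I - K)^* = I - K^T = I - v u^T, and (I - v u^T) v = v - v (u·v) = 0; hence ker((I - K)^*) = span{v} = span{(12, 1, 3, -3)}. Therefore (I - K) x = y is solvable iff <y, v> = 0, i.e. iff 12y_1 + y_2 + 3y_3 - 3y_4 = 0. When this holds, K y = u (v·y) = 0, so (I - K) y = y and x = y is a particular solution; the full solution set is the line x = y + c·u = y + c·(1, -2, 0, 3), c ∈ C.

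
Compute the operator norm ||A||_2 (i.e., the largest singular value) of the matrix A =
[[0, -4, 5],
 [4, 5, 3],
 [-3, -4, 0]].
||A||_2 ≈ 8.7682 (= sqrt(largest eigenvalue of A^T A))

||A||_2 = sigma_max(A) = sqrt(lambda_max(A^T A)). Form the symmetric matrix M = A^T A =
[[25, 32, 12],
 [32, 57, -5],
 [12, -5, 34]].
Its characteristic polynomial (trace, sum of principal 2x2 minors, determinant of M give the coefficients) is
  p(λ) = det(λ I - M) = λ^3 - 116λ^2 + 3020λ - 961.
No integer candidate from the rational root theorem (±divisors of 961) is a root, so the roots are irrational. The cubic discriminant is Δ = 12584486469 > 0, so there are three distinct real roots. p(0) = -961 and p(1) = 1944 have opposite signs, so a root lies in (0, 1); Newton's method refines it to λ ≈ 0.3222. p(38) = 1167 and p(39) = -298 have opposite signs, so a root lies in (38, 39); Newton's method refines it to λ ≈ 38.7966. p(76) = -2481 and p(77) = 348 have opposite signs, so a root lies in (76, 77); Newton's method refines it to λ ≈ 76.8812. Check (Vieta): the three roots sum to 116, matching tr M = 116.
So the eigenvalues of A^T A are ≈ 0.3222, 38.7966, 76.8812 (all ≥ 0, as they must be for A^T A). The largest is λ_max ≈ 76.8812, hence ||A||_2 = sqrt(λ_max) ≈ 8.7682.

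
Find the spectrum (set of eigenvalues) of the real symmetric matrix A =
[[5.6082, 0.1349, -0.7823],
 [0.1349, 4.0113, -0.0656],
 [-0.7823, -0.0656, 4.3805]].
sigma(A) ≈ {4, 6} (4 with multiplicity 2)

A is real symmetric, so its spectrum consists of real eigenvalues. Expanding the characteristic polynomial of the displayed matrix gives
  det(λ I - A) = p(λ) = λ^3 + (-14)λ^2 + (64)λ + (-96).
Solving p(λ) = 0 yields eigenvalues ≈ 4, 4, 6. (A is shown rounded to 4 decimals, so these recover the underlying integer eigenvalues to within that precision.)
Verification: the trace of A = 14 equals the sum of eigenvalues 14, and det(A) ≈ 95.9996 matches the eigenvalue product 96.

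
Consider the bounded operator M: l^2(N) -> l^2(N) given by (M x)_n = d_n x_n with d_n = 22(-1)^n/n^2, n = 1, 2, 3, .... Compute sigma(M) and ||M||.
sigma(M) = {22(-1)^n/n^2 : n ≥ 1} ∪ {0}; ||M|| = 22

A bounded diagonal operator on l^2 with diagonal entries d_n has spectrum equal to the closure of {d_n : n ≥ 1}: every d_n is an eigenvalue (with eigenvector e_n), so {d_n} ⊂ sigma(M); the spectrum is closed, so its closure is too; and for lambda not in the closure, (M - lambda I) has bounded inverse (the diagonal entries 1/(d_n - lambda) are bounded). For our sequence d_n = 22(-1)^n/n^2, n = 1, 2, 3, ...:
  - {d_n} = {22(-1)^n/n^2 : n ≥ 1}; the only limit point is 0
  - closure = {22(-1)^n/n^2 : n ≥ 1} ∪ {0}
For the norm: a diagonal operator has ||M|| = sup_n |d_n|. Here |d_n| = 22/n^2 is decreasing, so sup_n |d_n| = |d_1| = 22. So ||M|| = 22.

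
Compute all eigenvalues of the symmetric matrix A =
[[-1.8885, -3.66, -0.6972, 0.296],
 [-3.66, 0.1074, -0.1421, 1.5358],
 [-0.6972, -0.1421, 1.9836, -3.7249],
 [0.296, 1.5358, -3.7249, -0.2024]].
sigma(A) ≈ {-5, -3, 3, 5}

A is real symmetric, so its spectrum consists of real eigenvalues. Expanding the characteristic polynomial of the displayed matrix gives
  det(λ I - A) = p(λ) = λ^4 + (0)λ^3 + (-34)λ^2 + (0.0026)λ + (224.9974).
Solving p(λ) = 0 yields eigenvalues ≈ -5, -3, 3, 5. (A is shown rounded to 4 decimals, so these recover the underlying integer eigenvalues to within that precision.)
Verification: the trace of A = 0 equals the sum of eigenvalues 0, and det(A) ≈ 224.9974 matches the eigenvalue product 225.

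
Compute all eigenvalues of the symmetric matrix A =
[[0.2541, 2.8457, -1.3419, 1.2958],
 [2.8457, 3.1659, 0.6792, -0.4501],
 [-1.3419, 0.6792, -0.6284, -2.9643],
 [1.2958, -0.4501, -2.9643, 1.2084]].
sigma(A) ≈ {-3, -2, 4, 5}

A is real symmetric, so its spectrum consists of real eigenvalues. Expanding the characteristic polynomial of the displayed matrix gives
  det(λ I - A) = p(λ) = λ^4 + (-4)λ^3 + (-19)λ^2 + (46)λ + (120).
Solving p(λ) = 0 yields eigenvalues ≈ -3, -2, 4, 5. (A is shown rounded to 4 decimals, so these recover the underlying integer eigenvalues to within that precision.)
Verification: the trace of A = 4 equals the sum of eigenvalues 4, and det(A) ≈ 119.9992 matches the eigenvalue product 120.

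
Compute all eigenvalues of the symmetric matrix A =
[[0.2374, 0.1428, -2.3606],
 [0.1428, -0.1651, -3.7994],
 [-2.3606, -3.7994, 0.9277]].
sigma(A) ≈ {-4, 0, 5}

A is real symmetric, so its spectrum consists of real eigenvalues. Expanding the characteristic polynomial of the displayed matrix gives
  det(λ I - A) = p(λ) = λ^3 + (-1)λ^2 + (-20)λ + (0).
Solving p(λ) = 0 yields eigenvalues ≈ -4, 0, 5. (A is shown rounded to 4 decimals, so these recover the underlying integer eigenvalues to within that precision.)
Verification: the trace of A = 1 equals the sum of eigenvalues 1, and det(A) ≈ -0.0007 matches the eigenvalue product 0.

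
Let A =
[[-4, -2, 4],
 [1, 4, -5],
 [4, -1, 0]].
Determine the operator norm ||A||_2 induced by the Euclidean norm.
||A||_2 ≈ 8.5312 (= sqrt(largest eigenvalue of A^T A))

||A||_2 = sigma_max(A) = sqrt(lambda_max(A^T A)). Form the symmetric matrix M = A^T A =
[[33, 8, -21],
 [8, 21, -28],
 [-21, -28, 41]].
Its characteristic polynomial (trace, sum of principal 2x2 minors, determinant of M give the coefficients) is
  p(λ) = det(λ I - M) = λ^3 - 95λ^2 + 1618λ - 64.
No integer candidate from the rational root theorem (±divisors of 64) is a root, so the roots are irrational. The cubic discriminant is Δ = 6641035300 > 0, so there are three distinct real roots. p(0) = -64 and p(1) = 1460 have opposite signs, so a root lies in (0, 1); Newton's method refines it to λ ≈ 0.0396. p(22) = 200 and p(23) = -938 have opposite signs, so a root lies in (22, 23); Newton's method refines it to λ ≈ 22.1793. p(72) = -2800 and p(73) = 812 have opposite signs, so a root lies in (72, 73); Newton's method refines it to λ ≈ 72.781. Check (Vieta): the three roots sum to 95, matching tr M = 95.
So the eigenvalues of A^T A are ≈ 0.0396, 22.1793, 72.781 (all ≥ 0, as they must be for A^T A). The largest is λ_max ≈ 72.781, hence ||A||_2 = sqrt(λ_max) ≈ 8.5312.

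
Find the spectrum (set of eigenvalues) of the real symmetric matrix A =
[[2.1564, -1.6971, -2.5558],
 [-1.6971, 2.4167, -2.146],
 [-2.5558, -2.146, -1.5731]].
sigma(A) ≈ {-4, 3, 4}

A is real symmetric, so its spectrum consists of real eigenvalues. Expanding the characteristic polynomial of the displayed matrix gives
  det(λ I - A) = p(λ) = λ^3 + (-3)λ^2 + (-16)λ + (48).
Solving p(λ) = 0 yields eigenvalues ≈ -4, 3, 4. (A is shown rounded to 4 decimals, so these recover the underlying integer eigenvalues to within that precision.)
Verification: the trace of A = 3 equals the sum of eigenvalues 3, and det(A) ≈ -48.0006 matches the eigenvalue product -48.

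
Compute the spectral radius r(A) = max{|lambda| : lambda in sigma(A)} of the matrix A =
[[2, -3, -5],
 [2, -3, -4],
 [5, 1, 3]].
r(A) ≈ 5.2546

The eigenvalues of A are the roots of its characteristic polynomial. With M = A (coefficients from the trace, the sum of principal 2x2 minors, and det A):
  p(λ) = det(λ I - M) = λ^3 - 2λ^2 + 26λ + 17.
No integer candidate from the rational root theorem (±divisors of 17) is a root, so the roots are irrational. The cubic discriminant is Δ = -90771 < 0, so there is one real root and a complex-conjugate pair. p(-1) = -12 and p(0) = 17 have opposite signs, so a root lies in (-1, 0); Newton's method refines it to λ ≈ -0.6157. Dividing out (λ - (-0.6157)) leaves approximately λ^2 - 2.6157λ + 27.6105. For λ^2 - 2.6157λ + 27.6105 the discriminant is -103.6001. It is negative, so the remaining roots are the complex-conjugate pair λ ≈ 1.3079 ± 5.0892i. Their product equals the constant term, so |λ|^2 ≈ 27.6105 and |λ| ≈ 5.2546.
Thus the eigenvalues (to 4 decimals) are -0.6157 (modulus 0.6157); 1.3079 ± 5.0892i (modulus 5.2546). The spectral radius is the largest modulus: r(A) ≈ 5.2546. (Cross-check: r(A) ≤ ||A||_2 ≈ 8.3268; equality holds whenever A is normal, though it can also hold for some non-normal A.)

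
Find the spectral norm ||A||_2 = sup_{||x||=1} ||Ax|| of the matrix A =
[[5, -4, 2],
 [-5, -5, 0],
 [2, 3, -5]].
||A||_2 ≈ 8.3822 (= sqrt(largest eigenvalue of A^T A))

||A||_2 = sigma_max(A) = sqrt(lambda_max(A^T A)). Form the symmetric matrix M = A^T A =
[[54, 11, 0],
 [11, 50, -23],
 [0, -23, 29]].
Its characteristic polynomial (trace, sum of principal 2x2 minors, determinant of M give the coefficients) is
  p(λ) = det(λ I - M) = λ^3 - 133λ^2 + 5066λ - 46225.
No integer candidate from the rational root theorem (±divisors of 46225) is a root, so the roots are irrational. The cubic discriminant is Δ = 1836420025 > 0, so there are three distinct real roots. p(13) = -647 and p(14) = 1375 have opposite signs, so a root lies in (13, 14); Newton's method refines it to λ ≈ 13.3102. p(49) = 325 and p(50) = -425 have opposite signs, so a root lies in (49, 50); Newton's method refines it to λ ≈ 49.4283. p(70) = -305 and p(71) = 919 have opposite signs, so a root lies in (70, 71); Newton's method refines it to λ ≈ 70.2615. Check (Vieta): the three roots sum to 133, matching tr M = 133.
So the eigenvalues of A^T A are ≈ 13.3102, 49.4283, 70.2615 (all ≥ 0, as they must be for A^T A). The largest is λ_max ≈ 70.2615, hence ||A||_2 = sqrt(λ_max) ≈ 8.3822.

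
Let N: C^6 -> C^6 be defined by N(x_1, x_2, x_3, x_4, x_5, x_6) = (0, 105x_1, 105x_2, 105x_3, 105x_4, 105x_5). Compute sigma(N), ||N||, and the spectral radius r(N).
sigma(N) = {0}; ||N|| = 105; r(N) = 0. (N is nilpotent with N^6 = 0.)

On C^6, N is a strictly lower-triangular matrix with 105 on the subdiagonal and zeros elsewhere, so its characteristic polynomial is lambda^6 and every eigenvalue is 0: sigma(N) = {0}. For the operator norm, N e_i = 105e_{i+1} for i = 1, ..., 5 and N e_6 = 0, so the singular values of N are 105 (with multiplicity 5) and 0; hence ||N|| = 105. The spectral radius r(N) = max|lambda| = 0. Note ||N|| > r(N) — characteristic of non-normal nilpotent operators. Indeed N^6 = 0.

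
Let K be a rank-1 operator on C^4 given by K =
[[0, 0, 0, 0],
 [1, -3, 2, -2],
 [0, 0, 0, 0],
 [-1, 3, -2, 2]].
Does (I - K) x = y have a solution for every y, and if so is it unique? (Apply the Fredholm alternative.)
(I - K) is invertible (det(I - K) = 2 ≠ 0), so for every y in C^4 the equation (I - K) x = y has a unique solution.

K has rank 1, so it is an outer product K = u v^T: every row of K is a multiple of one row vector. Reading off the entries, u = (0, 1, 0, -1) and v = (1, -3, 2, -2) (row i of K equals u_i·v^T). A rank-one matrix u v^T satisfies K u = u (v·u) and kills the (3)-dimensional subspace v^⊥, so its characteristic polynomial is lambda^3 (lambda - v·u) with v·u = tr K = -1. Hence the eigenvalues of I - K are 1 (multiplicity 3) and 1 - (-1) = 2, so det(I - K) = 2. (Direct check: I - K =
[[1, 0, 0, 0],
 [-1, 4, -2, 2],
 [0, 0, 1, 0],
 [1, -3, 2, -1]]
has determinant 2.) The finite-dimensional Fredholm alternative says: either (I - K) is invertible, or ker(I - K) ≠ {0} and then range(I - K) = ker((I - K)^*)^⊥, with dim ker(I - K) = dim ker((I - K)^*). Since det(I - K) ≠ 0, 1 is not an eigenvalue of K and ker(I - K) = {0}, so we are in the first case: for every y there is a unique x = (I - K)^(-1) y. Explicitly, by the Sherman–Morrison formula, (I - u v^T)^(-1) = I + u v^T/(1 - v·u), i.e. (I - K)^(-1) = I + K/(2).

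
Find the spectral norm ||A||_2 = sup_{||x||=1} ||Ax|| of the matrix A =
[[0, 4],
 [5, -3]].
||A||_2 = sqrt(40) ≈ 6.3246 (= sqrt(largest eigenvalue of A^T A))

||A||_2 = sigma_max(A) = sqrt(lambda_max(A^T A)). Form the symmetric matrix M = A^T A =
[[25, -15],
 [-15, 25]].
Its characteristic polynomial (trace, determinant of M give the coefficients) is
  p(λ) = det(λ I - M) = λ^2 - 50λ + 400.
For λ^2 - 50λ + 400 the discriminant is 900. It is a perfect square (30^2), so the roots are rational: λ = (50 ± 30)/2 = 40, 10.
So the eigenvalues of A^T A are ≈ 10, 40 (all ≥ 0, as they must be for A^T A). The largest is λ_max = 40, hence ||A||_2 = sqrt(λ_max) = sqrt(40) ≈ 6.3246.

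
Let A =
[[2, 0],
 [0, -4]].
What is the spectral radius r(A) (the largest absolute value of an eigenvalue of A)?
r(A) = 4

The eigenvalues of A are the roots of its characteristic polynomial. With M = A (coefficients from the trace and determinant):
  p(λ) = det(λ I - M) = λ^2 + 2λ - 8.
For λ^2 + 2λ - 8 the discriminant is 36. It is a perfect square (6^2), so the roots are rational: λ = (-2 ± 6)/2 = 2, -4.
Thus the eigenvalues (to 4 decimals) are 2 (modulus 2); -4 (modulus 4). The spectral radius is the largest modulus: r(A) = 4. (Cross-check: r(A) ≤ ||A||_2 ≈ 4; equality holds whenever A is normal, though it can also hold for some non-normal A.)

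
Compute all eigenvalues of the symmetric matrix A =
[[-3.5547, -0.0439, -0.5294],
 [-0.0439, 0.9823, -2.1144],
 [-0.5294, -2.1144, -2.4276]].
sigma(A) ≈ {-4, -3, 2}

A is real symmetric, so its spectrum consists of real eigenvalues. Expanding the characteristic polynomial of the displayed matrix gives
  det(λ I - A) = p(λ) = λ^3 + (5)λ^2 + (-2)λ + (-24).
Solving p(λ) = 0 yields eigenvalues ≈ -4, -3, 2. (A is shown rounded to 4 decimals, so these recover the underlying integer eigenvalues to within that precision.)
Verification: the trace of A = -5 equals the sum of eigenvalues -5, and det(A) ≈ 23.9997 matches the eigenvalue product 24.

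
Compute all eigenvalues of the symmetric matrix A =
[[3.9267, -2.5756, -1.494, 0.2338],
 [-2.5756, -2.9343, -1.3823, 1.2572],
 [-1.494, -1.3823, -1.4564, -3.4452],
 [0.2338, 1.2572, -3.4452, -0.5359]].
sigma(A) ≈ {-5, -4, 3, 5}

A is real symmetric, so its spectrum consists of real eigenvalues. Expanding the characteristic polynomial of the displayed matrix gives
  det(λ I - A) = p(λ) = λ^4 + (1)λ^3 + (-37)λ^2 + (-24.9984)λ + (299.9952).
Solving p(λ) = 0 yields eigenvalues ≈ -5, -4, 3, 5. (A is shown rounded to 4 decimals, so these recover the underlying integer eigenvalues to within that precision.)
Verification: the trace of A = -1 equals the sum of eigenvalues -1, and det(A) ≈ 299.9952 matches the eigenvalue product 300.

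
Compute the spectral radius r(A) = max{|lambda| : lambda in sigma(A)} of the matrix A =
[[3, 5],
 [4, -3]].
r(A) = sqrt(116)/2 ≈ 5.3852

The eigenvalues of A are the roots of its characteristic polynomial. With M = A (coefficients from the trace and determinant):
  p(λ) = det(λ I - M) = λ^2 - 29.
For λ^2 - 29 the discriminant is 116. It is nonnegative but not a perfect square, so the roots are real and irrational: λ = ± sqrt(116)/2 ≈ 5.3852, -5.3852.
Thus the eigenvalues (to 4 decimals) are 5.3852 (modulus 5.3852); -5.3852 (modulus 5.3852). The spectral radius is the largest modulus: r(A) = sqrt(116)/2 ≈ 5.3852. (Cross-check: r(A) ≤ ||A||_2 ≈ 5.9083; equality holds whenever A is normal, though it can also hold for some non-normal A.)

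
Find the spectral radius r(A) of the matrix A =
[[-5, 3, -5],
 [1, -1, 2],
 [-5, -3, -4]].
r(A) ≈ 9.5743

The eigenvalues of A are the roots of its characteristic polynomial. With M = A (coefficients from the trace, the sum of principal 2x2 minors, and det A):
  p(λ) = det(λ I - M) = λ^3 + 10λ^2 + 7λ + 28.
No integer candidate from the rational root theorem (±divisors of 28) is a root, so the roots are irrational. The cubic discriminant is Δ = -94360 < 0, so there is one real root and a complex-conjugate pair. p(-10) = -42 and p(-9) = 46 have opposite signs, so a root lies in (-10, -9); Newton's method refines it to λ ≈ -9.5743. Dividing out (λ - (-9.5743)) leaves approximately λ^2 + 0.4257λ + 2.9245. For λ^2 + 0.4257λ + 2.9245 the discriminant is -11.5168. It is negative, so the remaining roots are the complex-conjugate pair λ ≈ -0.2128 ± 1.6968i. Their product equals the constant term, so |λ|^2 ≈ 2.9245 and |λ| ≈ 1.7101.
Thus the eigenvalues (to 4 decimals) are -9.5743 (modulus 9.5743); -0.2128 ± 1.6968i (modulus 1.7101). The spectral radius is the largest modulus: r(A) ≈ 9.5743. (Cross-check: r(A) ≤ ||A||_2 ≈ 9.7633; equality holds whenever A is normal, though it can also hold for some non-normal A.)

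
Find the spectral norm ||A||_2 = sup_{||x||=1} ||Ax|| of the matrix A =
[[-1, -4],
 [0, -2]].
||A||_2 = sqrt((21 + sqrt(425))/2) ≈ 4.5616 (= sqrt(largest eigenvalue of A^T A))

||A||_2 = sigma_max(A) = sqrt(lambda_max(A^T A)). Form the symmetric matrix M = A^T A =
[[1, 4],
 [4, 20]].
Its characteristic polynomial (trace, determinant of M give the coefficients) is
  p(λ) = det(λ I - M) = λ^2 - 21λ + 4.
For λ^2 - 21λ + 4 the discriminant is 425. It is nonnegative but not a perfect square, so the roots are real and irrational: λ = (21 ± sqrt(425))/2 ≈ 20.8078, 0.1922.
So the eigenvalues of A^T A are ≈ 0.1922, 20.8078 (all ≥ 0, as they must be for A^T A). The largest is λ_max = (21 + sqrt(425))/2 ≈ 20.8078, hence ||A||_2 = sqrt(λ_max) = sqrt((21 + sqrt(425))/2) ≈ 4.5616.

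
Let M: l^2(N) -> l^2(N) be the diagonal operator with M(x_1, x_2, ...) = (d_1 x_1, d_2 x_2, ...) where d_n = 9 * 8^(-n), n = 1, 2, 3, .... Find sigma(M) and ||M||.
sigma(M) = {9 * 8^(-n) : n ≥ 1} ∪ {0}; ||M|| = 9/8

A bounded diagonal operator on l^2 with diagonal entries d_n has spectrum equal to the closure of {d_n : n ≥ 1}: every d_n is an eigenvalue (with eigenvector e_n), so {d_n} ⊂ sigma(M); the spectrum is closed, so its closure is too; and for lambda not in the closure, (M - lambda I) has bounded inverse (the diagonal entries 1/(d_n - lambda) are bounded). For our sequence d_n = 9 * 8^(-n), n = 1, 2, 3, ...:
  - {d_n} = {9 * 8^(-n) : n ≥ 1}; the only limit point is 0
  - closure = {9 * 8^(-n) : n ≥ 1} ∪ {0}
For the norm: a diagonal operator has ||M|| = sup_n |d_n|. Here d_n = 9 * 8^(-n) is positive and decreasing, so sup_n |d_n| = d_1 = 9/8. So ||M|| = 9/8.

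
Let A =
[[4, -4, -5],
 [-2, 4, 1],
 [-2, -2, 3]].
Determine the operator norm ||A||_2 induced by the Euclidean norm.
||A||_2 ≈ 8.711 (= sqrt(largest eigenvalue of A^T A))

||A||_2 = sigma_max(A) = sqrt(lambda_max(A^T A)). Form the symmetric matrix M = A^T A =
[[24, -20, -28],
 [-20, 36, 18],
 [-28, 18, 35]].
Its characteristic polynomial (trace, sum of principal 2x2 minors, determinant of M give the coefficients) is
  p(λ) = det(λ I - M) = λ^3 - 95λ^2 + 1456λ - 400.
No integer candidate from the rational root theorem (±divisors of 400) is a root, so the roots are irrational. The cubic discriminant is Δ = 6405699136 > 0, so there are three distinct real roots. p(0) = -400 and p(1) = 962 have opposite signs, so a root lies in (0, 1); Newton's method refines it to λ ≈ 0.2798. p(18) = 860 and p(19) = -172 have opposite signs, so a root lies in (18, 19); Newton's method refines it to λ ≈ 18.8385. p(75) = -3700 and p(76) = 512 have opposite signs, so a root lies in (75, 76); Newton's method refines it to λ ≈ 75.8817. Check (Vieta): the three roots sum to 95, matching tr M = 95.
So the eigenvalues of A^T A are ≈ 0.2798, 18.8385, 75.8817 (all ≥ 0, as they must be for A^T A). The largest is λ_max ≈ 75.8817, hence ||A||_2 = sqrt(λ_max) ≈ 8.711.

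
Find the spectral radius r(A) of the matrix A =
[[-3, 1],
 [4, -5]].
r(A) = (8 + sqrt(20))/2 ≈ 6.2361

The eigenvalues of A are the roots of its characteristic polynomial. With M = A (coefficients from the trace and determinant):
  p(λ) = det(λ I - M) = λ^2 + 8λ + 11.
For λ^2 + 8λ + 11 the discriminant is 20. It is nonnegative but not a perfect square, so the roots are real and irrational: λ = (-8 ± sqrt(20))/2 ≈ -1.7639, -6.2361.
Thus the eigenvalues (to 4 decimals) are -1.7639 (modulus 1.7639); -6.2361 (modulus 6.2361). The spectral radius is the largest modulus: r(A) = (8 + sqrt(20))/2 ≈ 6.2361. (Cross-check: r(A) ≤ ||A||_2 ≈ 6.9646; equality holds whenever A is normal, though it can also hold for some non-normal A.)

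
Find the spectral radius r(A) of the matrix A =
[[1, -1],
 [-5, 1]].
r(A) = (2 + sqrt(20))/2 ≈ 3.2361

The eigenvalues of A are the roots of its characteristic polynomial. With M = A (coefficients from the trace and determinant):
  p(λ) = det(λ I - M) = λ^2 - 2λ - 4.
For λ^2 - 2λ - 4 the discriminant is 20. It is nonnegative but not a perfect square, so the roots are real and irrational: λ = (2 ± sqrt(20))/2 ≈ 3.2361, -1.2361.
Thus the eigenvalues (to 4 decimals) are 3.2361 (modulus 3.2361); -1.2361 (modulus 1.2361). The spectral radius is the largest modulus: r(A) = (2 + sqrt(20))/2 ≈ 3.2361. (Cross-check: r(A) ≤ ||A||_2 ≈ 5.2361; equality holds whenever A is normal, though it can also hold for some non-normal A.)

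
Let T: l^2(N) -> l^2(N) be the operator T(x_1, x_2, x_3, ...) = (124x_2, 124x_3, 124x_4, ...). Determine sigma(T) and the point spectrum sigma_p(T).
sigma(T) = closed disk {z in C : |z| ≤ 124}; sigma_p(T) = open disk {z in C : |z| < 124}

Note T = 124·V where V is the unit left shift (V x)_k = x_{k+1}; so sigma(T) = 124·sigma(V) and ||T|| = 124||V||. ||T x||^2 = 15376sum_{k≥2} |x_k|^2 ≤ 15376||x||^2, with equality on {x : x_1 = 0}, so ||T|| = 124. For any lambda with |lambda| < 124, set r = lambda/124 (|r| < 1); the vector x = (1, r, r^2, ...) is in l^2 and satisfies T x = 124(r, r^2, ...) = lambda x, so lambda is an eigenvalue. On the boundary |lambda| = 124 the geometric series diverges, so no l^2 eigenvector exists, but these lambda lie in the approximate point spectrum. Hence sigma(T) is the closed disk of radius 124 and sigma_p(T) is the open disk.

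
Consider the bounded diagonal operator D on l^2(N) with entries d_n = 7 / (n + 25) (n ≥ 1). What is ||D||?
||D|| = 7/26 (attained at n = 1)

For D diagonal, ||D|| = sup_n |d_n| = sup_n 7/(n + 25). This is positive and strictly decreasing in n, so the supremum is attained at n = 1: d_1 = 7/(1 + 25) = 7/26. Hence ||D|| = 7/26.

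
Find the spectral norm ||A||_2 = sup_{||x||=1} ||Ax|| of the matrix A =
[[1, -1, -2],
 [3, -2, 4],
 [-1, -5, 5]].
||A||_2 ≈ 8.3575 (= sqrt(largest eigenvalue of A^T A))

||A||_2 = sigma_max(A) = sqrt(lambda_max(A^T A)). Form the symmetric matrix M = A^T A =
[[11, -2, 5],
 [-2, 30, -31],
 [5, -31, 45]].
Its characteristic polynomial (trace, sum of principal 2x2 minors, determinant of M give the coefficients) is
  p(λ) = det(λ I - M) = λ^3 - 86λ^2 + 1185λ - 3969.
No integer candidate from the rational root theorem (±divisors of 3969) is a root, so the roots are irrational. The cubic discriminant is Δ = 486920817 > 0, so there are three distinct real roots. p(5) = -69 and p(6) = 261 have opposite signs, so a root lies in (5, 6); Newton's method refines it to λ ≈ 5.1781. p(10) = 281 and p(11) = -9 have opposite signs, so a root lies in (10, 11); Newton's method refines it to λ ≈ 10.9737. p(69) = -3141 and p(70) = 581 have opposite signs, so a root lies in (69, 70); Newton's method refines it to λ ≈ 69.8482. Check (Vieta): the three roots sum to 86, matching tr M = 86.
So the eigenvalues of A^T A are ≈ 5.1781, 10.9737, 69.8482 (all ≥ 0, as they must be for A^T A). The largest is λ_max ≈ 69.8482, hence ||A||_2 = sqrt(λ_max) ≈ 8.3575.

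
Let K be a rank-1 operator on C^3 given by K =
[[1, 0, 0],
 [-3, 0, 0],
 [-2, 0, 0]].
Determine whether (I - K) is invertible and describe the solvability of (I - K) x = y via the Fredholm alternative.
(I - K) is singular (det(I - K) = 0, i.e. 1 ∈ sigma(K)). (I - K) x = y is solvable iff y ⊥ ker((I - K)^*) = span{(1, 0, 0)}, i.e. iff y_1 = 0. When solvable, the solutions are x = y + c·(1, -3, -2), c arbitrary (ker(I - K) = span{(1, -3, -2)}, dimension 1).

K has rank 1, so it is an outer product K = u v^T: every row of K is a multiple of one row vector. Reading off the entries, u = (1, -3, -2) and v = (1, 0, 0) (row i of K equals u_i·v^T). A rank-one matrix u v^T satisfies K u = u (v·u) and kills the (2)-dimensional subspace v^⊥, so its characteristic polynomial is lambda^2 (lambda - v·u) with v·u = tr K = 1. Hence the eigenvalues of I - K are 1 (multiplicity 2) and 1 - (1) = 0, so det(I - K) = 0. (Direct check: I - K =
[[0, 0, 0],
 [3, 1, 0],
 [2, 0, 1]]
has determinant 0.) So 1 is an eigenvalue of K and (I - K) is not invertible. The finite-dimensional Fredholm alternative says: either (I - K) is invertible, or ker(I - K) ≠ {0} and then range(I - K) = ker((I - K)^*)^⊥, with dim ker(I - K) = dim ker((I - K)^*). We are in the second case, so we need both kernels. Kernel of I - K: (I - K) u = u - u (v·u) = u - u = 0, so ker(I - K) = span{u} = span{(1, -3, -2)} (it is exactly 1-dimensional because rank(I - K) = 2). Kernel of the adjoint: K is real, so (I - K)^* = I - K^T = I - v u^T, and (I - v u^T) v = v - v (u·v) = 0; hence ker((I - K)^*) = span{v} = span{(1, 0, 0)}. Therefore (I - K) x = y is solvable iff <y, v> = 0, i.e. iff y_1 = 0. When this holds, K y = u (v·y) = 0, so (I - K) y = y and x = y is a particular solution; the full solution set is the line x = y + c·u = y + c·(1, -3, -2), c ∈ C.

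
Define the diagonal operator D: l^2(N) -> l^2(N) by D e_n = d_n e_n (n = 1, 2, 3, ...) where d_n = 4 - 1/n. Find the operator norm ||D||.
||D|| = 4

For a diagonal operator on l^2 with entries d_n, ||D|| = sup_n |d_n|. Here d_1 = 3, d_2 = 7/2, ..., and d_n = 4 - 1/n increases monotonically toward 4. All terms lie in [3, 4), so |d_n| = d_n and the supremum is the limit 4, which is not attained by any individual d_n. Hence ||D|| = 4.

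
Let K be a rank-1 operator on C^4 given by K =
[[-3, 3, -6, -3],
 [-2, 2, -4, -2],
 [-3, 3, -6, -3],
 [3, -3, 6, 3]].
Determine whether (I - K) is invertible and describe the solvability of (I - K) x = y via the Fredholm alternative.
(I - K) is invertible (det(I - K) = 5 ≠ 0), so for every y in C^4 the equation (I - K) x = y has a unique solution.

K has rank 1, so it is an outer product K = u v^T: every row of K is a multiple of one row vector. Reading off the entries, u = (3, 2, 3, -3) and v = (-1, 1, -2, -1) (row i of K equals u_i·v^T). A rank-one matrix u v^T satisfies K u = u (v·u) and kills the (3)-dimensional subspace v^⊥, so its characteristic polynomial is lambda^3 (lambda - v·u) with v·u = tr K = -4. Hence the eigenvalues of I - K are 1 (multiplicity 3) and 1 - (-4) = 5, so det(I - K) = 5. (Direct check: I - K =
[[4, -3, 6, 3],
 [2, -1, 4, 2],
 [3, -3, 7, 3],
 [-3, 3, -6, -2]]
has determinant 5.) The finite-dimensional Fredholm alternative says: either (I - K) is invertible, or ker(I - K) ≠ {0} and then range(I - K) = ker((I - K)^*)^⊥, with dim ker(I - K) = dim ker((I - K)^*). Since det(I - K) ≠ 0, 1 is not an eigenvalue of K and ker(I - K) = {0}, so we are in the first case: for every y there is a unique x = (I - K)^(-1) y. Explicitly, by the Sherman–Morrison formula, (I - u v^T)^(-1) = I + u v^T/(1 - v·u), i.e. (I - K)^(-1) = I + K/(5).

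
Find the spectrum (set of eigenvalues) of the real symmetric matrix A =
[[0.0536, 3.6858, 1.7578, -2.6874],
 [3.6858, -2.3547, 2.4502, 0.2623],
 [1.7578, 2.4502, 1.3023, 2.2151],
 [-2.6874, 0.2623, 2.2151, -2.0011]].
sigma(A) ≈ {-6, -4, 2, 5}

A is real symmetric, so its spectrum consists of real eigenvalues. Expanding the characteristic polynomial of the displayed matrix gives
  det(λ I - A) = p(λ) = λ^4 + (3)λ^3 + (-36)λ^2 + (-68)λ + (240).
Solving p(λ) = 0 yields eigenvalues ≈ -6, -4, 2, 5. (A is shown rounded to 4 decimals, so these recover the underlying integer eigenvalues to within that precision.)
Verification: the trace of A = -3 equals the sum of eigenvalues -3, and det(A) ≈ 240.0003 matches the eigenvalue product 240.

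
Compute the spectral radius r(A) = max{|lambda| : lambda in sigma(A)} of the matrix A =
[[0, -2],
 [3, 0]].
r(A) = sqrt(6) ≈ 2.4495

The eigenvalues of A are the roots of its characteristic polynomial. With M = A (coefficients from the trace and determinant):
  p(λ) = det(λ I - M) = λ^2 + 6.
For λ^2 + 6 the discriminant is -24. It is negative, so the roots are the complex-conjugate pair λ = 0 ± (sqrt(24)/2) i ≈ 0 ± 2.4495i. For a conjugate pair the product of the roots equals the constant term, so |λ|^2 = 6 and |λ| = sqrt(6) ≈ 2.4495.
Thus the eigenvalues (to 4 decimals) are 0 ± 2.4495i (modulus 2.4495). The spectral radius is the largest modulus: r(A) = sqrt(6) ≈ 2.4495. (Cross-check: r(A) ≤ ||A||_2 ≈ 3; equality holds whenever A is normal, though it can also hold for some non-normal A.)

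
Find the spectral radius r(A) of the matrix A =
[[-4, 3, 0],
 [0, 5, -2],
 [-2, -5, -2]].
r(A) ≈ 6.3385

The eigenvalues of A are the roots of its characteristic polynomial. With M = A (coefficients from the trace, the sum of principal 2x2 minors, and det A):
  p(λ) = det(λ I - M) = λ^3 + λ^2 - 32λ - 92.
No integer candidate from the rational root theorem (±divisors of 92) is a root, so the roots are irrational. The cubic discriminant is Δ = -43072 < 0, so there is one real root and a complex-conjugate pair. p(6) = -32 and p(7) = 76 have opposite signs, so a root lies in (6, 7); Newton's method refines it to λ ≈ 6.3385. Dividing out (λ - (6.3385)) leaves approximately λ^2 + 7.3385λ + 14.5146. For λ^2 + 7.3385λ + 14.5146 the discriminant is -4.2052. It is negative, so the remaining roots are the complex-conjugate pair λ ≈ -3.6692 ± 1.0253i. Their product equals the constant term, so |λ|^2 ≈ 14.5146 and |λ| ≈ 3.8098.
Thus the eigenvalues (to 4 decimals) are 6.3385 (modulus 6.3385); -3.6692 ± 1.0253i (modulus 3.8098). The spectral radius is the largest modulus: r(A) ≈ 6.3385. (Cross-check: r(A) ≤ ||A||_2 ≈ 7.6879; equality holds whenever A is normal, though it can also hold for some non-normal A.)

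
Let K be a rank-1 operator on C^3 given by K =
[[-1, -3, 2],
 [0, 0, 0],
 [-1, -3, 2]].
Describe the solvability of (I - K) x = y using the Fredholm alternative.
(I - K) is singular (det(I - K) = 0, i.e. 1 ∈ sigma(K)). (I - K) x = y is solvable iff y ⊥ ker((I - K)^*) = span{(-1, -3, 2)}, i.e. iff -y_1 - 3y_2 + 2y_3 = 0. When solvable, the solutions are x = y + c·(1, 0, 1), c arbitrary (ker(I - K) = span{(1, 0, 1)}, dimension 1).

K has rank 1, so it is an outer product K = u v^T: every row of K is a multiple of one row vector. Reading off the entries, u = (1, 0, 1) and v = (-1, -3, 2) (row i of K equals u_i·v^T). A rank-one matrix u v^T satisfies K u = u (v·u) and kills the (2)-dimensional subspace v^⊥, so its characteristic polynomial is lambda^2 (lambda - v·u) with v·u = tr K = 1. Hence the eigenvalues of I - K are 1 (multiplicity 2) and 1 - (1) = 0, so det(I - K) = 0. (Direct check: I - K =
[[2, 3, -2],
 [0, 1, 0],
 [1, 3, -1]]
has determinant 0.) So 1 is an eigenvalue of K and (I - K) is not invertible. The finite-dimensional Fredholm alternative says: either (I - K) is invertible, or ker(I - K) ≠ {0} and then range(I - K) = ker((I - K)^*)^⊥, with dim ker(I - K) = dim ker((I - K)^*). We are in the second case, so we need both kernels. Kernel of I - K: (I - K) u = u - u (v·u) = u - u = 0, so ker(I - K) = span{u} = span{(1, 0, 1)} (it is exactly 1-dimensional because rank(I - K) = 2). Kernel of the adjoint: K is real, so (I - K)^* = I - K^T = I - v u^T, and (I - v u^T) v = v - v (u·v) = 0; hence ker((I - K)^*) = span{v} = span{(-1, -3, 2)}. Therefore (I - K) x = y is solvable iff <y, v> = 0, i.e. iff -y_1 - 3y_2 + 2y_3 = 0. When this holds, K y = u (v·y) = 0, so (I - K) y = y and x = y is a particular solution; the full solution set is the line x = y + c·u = y + c·(1, 0, 1), c ∈ C.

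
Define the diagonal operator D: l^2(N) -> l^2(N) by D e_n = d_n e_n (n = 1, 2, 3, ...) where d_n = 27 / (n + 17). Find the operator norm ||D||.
||D|| = 3/2 (attained at n = 1)

For D diagonal, ||D|| = sup_n |d_n| = sup_n 27/(n + 17). This is positive and strictly decreasing in n, so the supremum is attained at n = 1: d_1 = 27/(1 + 17) = 3/2. Hence ||D|| = 3/2.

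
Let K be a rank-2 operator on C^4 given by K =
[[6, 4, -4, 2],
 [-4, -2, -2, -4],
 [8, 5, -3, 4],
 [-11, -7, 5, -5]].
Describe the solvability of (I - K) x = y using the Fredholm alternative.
(I - K) is invertible (det(I - K) = 8 ≠ 0), so for every y in C^4 the equation (I - K) x = y has a unique solution.

K has rank 2 and factors as K = U V^T = u1 v1^T + u2 v2^T with u1 = (0, 2, -1, 1), v1 = (-2, -1, -1, -2), u2 = (-2, 0, -2, 3), v2 = (-3, -2, 2, -1) (multiplying out reproduces the displayed K). The nonzero eigenvalues of U V^T coincide with those of the 2 x 2 matrix G = V^T U = [[v1·u1, v1·u2], [v2·u1, v2·u2]] = [[-3, 0], [-7, -1]], and by the Sylvester determinant identity det(I_4 - U V^T) = det(I_2 - V^T U) = det([[4, 0], [7, 2]]) = (4)(2) - (0)(7) = 8. (Direct check: I - K =
[[-5, -4, 4, -2],
 [4, 3, 2, 4],
 [-8, -5, 4, -4],
 [11, 7, -5, 6]]
has determinant 8.) The finite-dimensional Fredholm alternative says: either (I - K) is invertible, or ker(I - K) ≠ {0} and then range(I - K) = ker((I - K)^*)^⊥, with dim ker(I - K) = dim ker((I - K)^*). Since det(I - K) ≠ 0, 1 is not an eigenvalue of K and ker(I - K) = {0}, so we are in the first case: for every y there is a unique x = (I - K)^(-1) y. (Explicitly, by the Woodbury identity, (I - U V^T)^(-1) = I + U (I_2 - G)^(-1) V^T.)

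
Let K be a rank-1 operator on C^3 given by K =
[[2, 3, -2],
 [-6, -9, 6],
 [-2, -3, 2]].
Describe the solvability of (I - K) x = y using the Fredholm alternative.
(I - K) is invertible (det(I - K) = 6 ≠ 0), so for every y in C^3 the equation (I - K) x = y has a unique solution.

K has rank 1, so it is an outer product K = u v^T: every row of K is a multiple of one row vector. Reading off the entries, u = (-1, 3, 1) and v = (-2, -3, 2) (row i of K equals u_i·v^T). A rank-one matrix u v^T satisfies K u = u (v·u) and kills the (2)-dimensional subspace v^⊥, so its characteristic polynomial is lambda^2 (lambda - v·u) with v·u = tr K = -5. Hence the eigenvalues of I - K are 1 (multiplicity 2) and 1 - (-5) = 6, so det(I - K) = 6. (Direct check: I - K =
[[-1, -3, 2],
 [6, 10, -6],
 [2, 3, -1]]
has determinant 6.) The finite-dimensional Fredholm alternative says: either (I - K) is invertible, or ker(I - K) ≠ {0} and then range(I - K) = ker((I - K)^*)^⊥, with dim ker(I - K) = dim ker((I - K)^*). Since det(I - K) ≠ 0, 1 is not an eigenvalue of K and ker(I - K) = {0}, so we are in the first case: for every y there is a unique x = (I - K)^(-1) y. Explicitly, by the Sherman–Morrison formula, (I - u v^T)^(-1) = I + u v^T/(1 - v·u), i.e. (I - K)^(-1) = I + K/(6).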